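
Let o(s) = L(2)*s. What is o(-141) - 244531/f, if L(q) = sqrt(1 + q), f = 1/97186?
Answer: -23764989766 - 141*sqrt(3) ≈ -2.3765e+10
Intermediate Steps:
f = 1/97186 ≈ 1.0290e-5
o(s) = s*sqrt(3) (o(s) = sqrt(1 + 2)*s = sqrt(3)*s = s*sqrt(3))
o(-141) - 244531/f = -141*sqrt(3) - 244531/1/97186 = -141*sqrt(3) - 244531*97186 = -141*sqrt(3) - 23764989766 = -23764989766 - 141*sqrt(3)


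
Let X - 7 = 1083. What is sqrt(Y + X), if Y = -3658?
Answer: 2*I*sqrt(642) ≈ 50.675*I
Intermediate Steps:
X = 1090 (X = 7 + 1083 = 1090)
sqrt(Y + X) = sqrt(-3658 + 1090) = sqrt(-2568) = 2*I*sqrt(642)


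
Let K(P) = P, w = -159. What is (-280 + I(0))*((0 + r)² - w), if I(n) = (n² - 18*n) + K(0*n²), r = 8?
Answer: -62440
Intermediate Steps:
I(n) = n² - 18*n (I(n) = (n² - 18*n) + 0*n² = (n² - 18*n) + 0 = n² - 18*n)
(-280 + I(0))*((0 + r)² - w) = (-280 + 0*(-18 + 0))*((0 + 8)² - 1*(-159)) = (-280 + 0*(-18))*(8² + 159) = (-280 + 0)*(64 + 159) = -280*223 = -62440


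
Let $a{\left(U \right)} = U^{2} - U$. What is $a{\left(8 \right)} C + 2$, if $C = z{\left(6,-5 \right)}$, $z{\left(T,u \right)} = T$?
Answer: $338$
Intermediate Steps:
$C = 6$
$a{\left(8 \right)} C + 2 = 8 \left(-1 + 8\right) 6 + 2 = 8 \cdot 7 \cdot 6 + 2 = 56 \cdot 6 + 2 = 336 + 2 = 338$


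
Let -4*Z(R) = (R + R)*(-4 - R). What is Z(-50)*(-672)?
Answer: -772800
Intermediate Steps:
Z(R) = -R*(-4 - R)/2 (Z(R) = -(R + R)*(-4 - R)/4 = -2*R*(-4 - R)/4 = -R*(-4 - R)/2)
Z(-50)*(-672) = ((1/2)*(-50)*(4 - 50))*(-672) = ((1/2)*(-50)*(-46))*(-672) = 1150*(-672) = -772800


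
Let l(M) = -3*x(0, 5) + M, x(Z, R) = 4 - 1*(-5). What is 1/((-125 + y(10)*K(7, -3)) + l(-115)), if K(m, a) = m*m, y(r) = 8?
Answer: 1/125 ≈ 0.0080000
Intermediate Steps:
K(m, a) = m**2
x(Z, R) = 9 (x(Z, R) = 4 + 5 = 9)
l(M) = -27 + M (l(M) = -3*9 + M = -27 + M)
1/((-125 + y(10)*K(7, -3)) + l(-115)) = 1/((-125 + 8*7**2) + (-27 - 115)) = 1/((-125 + 8*49) - 142) = 1/((-125 + 392) - 142) = 1/(267 - 142) = 1/125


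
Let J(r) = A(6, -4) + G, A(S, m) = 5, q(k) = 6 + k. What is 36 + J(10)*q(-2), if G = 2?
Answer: 64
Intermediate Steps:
J(r) = 7 (J(r) = 5 + 2 = 7)
36 + J(10)*q(-2) = 36 + 7*(6 - 2) = 36 + 7*4 = 36 + 28 = 64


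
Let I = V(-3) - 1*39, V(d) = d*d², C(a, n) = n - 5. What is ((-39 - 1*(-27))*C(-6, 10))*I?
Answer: 3960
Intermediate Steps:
C(a, n) = -5 + n
V(d) = d³
I = -66 (I = (-3)³ - 1*39 = -27 - 39 = -66)
((-39 - 1*(-27))*C(-6, 10))*I = ((-39 - 1*(-27))*(-5 + 10))*(-66) = ((-39 + 27)*5)*(-66) = -12*5*(-66) = -60*(-66) = 3960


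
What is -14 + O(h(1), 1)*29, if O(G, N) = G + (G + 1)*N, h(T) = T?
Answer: 73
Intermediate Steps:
O(G, N) = G + N*(1 + G) (O(G, N) = G + (1 + G)*N = G + N*(1 + G))
-14 + O(h(1), 1)*29 = -14 + (1 + 1 + 1*1)*29 = -14 + (1 + 1 + 1)*29 = -14 + 3*29 = -14 + 87 = 73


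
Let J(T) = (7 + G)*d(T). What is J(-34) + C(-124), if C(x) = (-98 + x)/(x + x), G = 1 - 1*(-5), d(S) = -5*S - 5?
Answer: 266091/124 ≈ 2145.9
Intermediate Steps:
d(S) = -5 - 5*S
G = 6 (G = 1 + 5 = 6)
J(T) = -65 - 65*T (J(T) = (7 + 6)*(-5 - 5*T) = 13*(-5 - 5*T) = -65 - 65*T)
C(x) = (-98 + x)/(2*x) (C(x) = (-98 + x)/((2*x)) = (-98 + x)*(1/(2*x)) = (-98 + x)/(2*x))
J(-34) + C(-124) = (-65 - 65*(-34)) + (1/2)*(-98 - 124)/(-124) = (-65 + 2210) + (1/2)*(-1/124)*(-222) = 2145 + 111/124 = 266091/124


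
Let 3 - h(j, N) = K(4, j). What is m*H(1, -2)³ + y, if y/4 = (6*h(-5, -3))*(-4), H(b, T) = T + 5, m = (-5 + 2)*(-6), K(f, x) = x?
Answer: -282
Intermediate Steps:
h(j, N) = 3 - j
m = 18 (m = -3*(-6) = 18)
H(b, T) = 5 + T
y = -768 (y = 4*((6*(3 - 1*(-5)))*(-4)) = 4*((6*(3 + 5))*(-4)) = 4*((6*8)*(-4)) = 4*(48*(-4)) = 4*(-192) = -768)
m*H(1, -2)³ + y = 18*(5 - 2)³ - 768 = 18*3³ - 768 = 18*27 - 768 = 486 - 768 = -282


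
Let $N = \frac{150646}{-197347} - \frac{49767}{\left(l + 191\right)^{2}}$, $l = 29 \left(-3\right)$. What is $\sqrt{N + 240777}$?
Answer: $\frac{11 \sqrt{838200061782408233}}{20524088} \approx 490.69$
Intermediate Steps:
$l = -87$
$N = - \frac{11450755285}{2134505152}$ ($N = \frac{150646}{-197347} - \frac{49767}{\left(-87 + 191\right)^{2}} = 150646 \left(- \frac{1}{197347}\right) - \frac{49767}{104^{2}} = - \frac{150646}{197347} - \frac{49767}{10816} = - \frac{11450755285}{2134505152} \approx -5.3646$)
$\sqrt{N + 240777} = \sqrt{- \frac{11450755285}{2134505152} + 240777} = \sqrt{\frac{513928296227819}{2134505152}} = \frac{11 \sqrt{838200061782408233}}{20524088}$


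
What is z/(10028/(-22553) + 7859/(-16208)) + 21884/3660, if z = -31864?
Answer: 1522764838742323/44413819095 ≈ 34286.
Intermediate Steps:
z/(10028/(-22553) + 7859/(-16208)) + 21884/3660 = -31864/(10028/(-22553) + 7859/(-16208)) + 21884/3660 = -31864/(10028*(-1/22553) + 7859*(-1/16208)) + 21884*(1/3660) = -31864/(-10028/22553 - 7859/16208) + 5471/915 = -31864/(-339777851/365539024) + 5471/915 = -31864*(-365539024/339777851) + 5471/915 = 1663933637248/48539693 + 5471/915 = 1522764838742323/44413819095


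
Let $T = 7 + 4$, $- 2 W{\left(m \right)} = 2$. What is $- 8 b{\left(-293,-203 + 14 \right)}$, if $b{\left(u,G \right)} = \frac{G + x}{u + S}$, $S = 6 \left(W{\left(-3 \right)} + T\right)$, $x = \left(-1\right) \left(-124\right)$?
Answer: $- \frac{520}{233} \approx -2.2318$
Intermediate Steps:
$W{\left(m \right)} = -1$ ($W{\left(m \right)} = \left(- \frac{1}{2}\right) 2 = -1$)
$T = 11$
$x = 124$
$S = 60$ ($S = 6 \left(-1 + 11\right) = 6 \cdot 10 = 60$)
$b{\left(u,G \right)} = \frac{124 + G}{60 + u}$ ($b{\left(u,G \right)} = \frac{G + 124}{u + 60} = \frac{124 + G}{60 + u}$)
$- 8 b{\left(-293,-203 + 14 \right)} = - 8 \frac{124 + \left(-203 + 14\right)}{60 - 293} = - 8 \frac{124 - 189}{-233} = - 8 \left(\left(- \frac{1}{233}\right) \left(-65\right)\right) = \left(-8\right) \frac{65}{233} = - \frac{520}{233}$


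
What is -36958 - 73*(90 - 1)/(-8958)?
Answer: -331063267/8958 ≈ -36957.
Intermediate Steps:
-36958 - 73*(90 - 1)/(-8958) = -36958 - 73*89*(-1/8958) = -36958 - 6497*(-1/8958) = -36958 + 6497/8958 = -331063267/8958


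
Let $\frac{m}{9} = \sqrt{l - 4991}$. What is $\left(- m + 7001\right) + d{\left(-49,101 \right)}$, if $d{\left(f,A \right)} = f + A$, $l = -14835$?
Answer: $7053 - 9 i \sqrt{19826} \approx 7053.0 - 1267.2 i$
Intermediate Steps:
$d{\left(f,A \right)} = A + f$
$m = 9 i \sqrt{19826}$ ($m = 9 \sqrt{-14835 - 4991} = 9 \sqrt{-19826} = 9 i \sqrt{19826} \approx 1267.2 i$)
$\left(- m + 7001\right) + d{\left(-49,101 \right)} = \left(- 9 i \sqrt{19826} + 7001\right) + \left(101 - 49\right) = \left(- 9 i \sqrt{19826} + 7001\right) + 52 = \left(7001 - 9 i \sqrt{19826}\right) + 52 = 7053 - 9 i \sqrt{19826}$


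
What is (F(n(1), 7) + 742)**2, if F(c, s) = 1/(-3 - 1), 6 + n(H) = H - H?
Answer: 8803089/16 ≈ 5.5019e+5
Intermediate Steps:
n(H) = -6 (n(H) = -6 + (H - H) = -6 + 0 = -6)
F(c, s) = -1/4 (F(c, s) = 1/(-4) = -1/4)
(F(n(1), 7) + 742)**2 = (-1/4 + 742)**2 = (2967/4)**2 = 8803089/16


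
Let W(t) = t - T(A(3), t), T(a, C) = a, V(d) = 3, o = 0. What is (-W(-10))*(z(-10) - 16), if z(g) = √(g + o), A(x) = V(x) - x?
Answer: -160 + 10*I*√10 ≈ -160.0 + 31.623*I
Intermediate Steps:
A(x) = 3 - x
z(g) = √g (z(g) = √(g + 0) = √g)
W(t) = t (W(t) = t - (3 - 1*3) = t - (3 - 3) = t - 1*0 = t + 0 = t)
(-W(-10))*(z(-10) - 16) = (-1*(-10))*(√(-10) - 16) = 10*(I*√10 - 16) = 10*(-16 + I*√10) = -160 + 10*I*√10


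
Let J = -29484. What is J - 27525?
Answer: -57009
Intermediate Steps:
J - 27525 = -29484 - 27525 = -57009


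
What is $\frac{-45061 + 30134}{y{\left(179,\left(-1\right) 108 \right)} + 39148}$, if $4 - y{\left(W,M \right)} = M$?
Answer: $- \frac{14927}{39260} \approx -0.38021$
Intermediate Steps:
$y{\left(W,M \right)} = 4 - M$
$\frac{-45061 + 30134}{y{\left(179,\left(-1\right) 108 \right)} + 39148} = \frac{-45061 + 30134}{\left(4 - \left(-1\right) 108\right) + 39148} = - \frac{14927}{\left(4 - -108\right) + 39148} = - \frac{14927}{\left(4 + 108\right) + 39148} = - \frac{14927}{112 + 39148} = - \frac{14927}{39260}$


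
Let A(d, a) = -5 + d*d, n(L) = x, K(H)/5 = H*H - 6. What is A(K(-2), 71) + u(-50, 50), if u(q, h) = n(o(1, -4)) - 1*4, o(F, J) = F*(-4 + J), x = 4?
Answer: 95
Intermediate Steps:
K(H) = -30 + 5*H² (K(H) = 5*(H*H - 6) = 5*(H² - 6) = 5*(-6 + H²) = -30 + 5*H²)
n(L) = 4
A(d, a) = -5 + d²
u(q, h) = 0 (u(q, h) = 4 - 1*4 = 4 - 4 = 0)
A(K(-2), 71) + u(-50, 50) = (-5 + (-30 + 5*(-2)²)²) + 0 = (-5 + (-30 + 5*4)²) + 0 = (-5 + (-30 + 20)²) + 0 = (-5 + (-10)²) + 0 = (-5 + 100) + 0 = 95 + 0 = 95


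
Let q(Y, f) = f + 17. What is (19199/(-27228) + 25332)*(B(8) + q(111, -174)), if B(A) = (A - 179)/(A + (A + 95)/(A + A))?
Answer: -8967056181497/2096556 ≈ -4.2770e+6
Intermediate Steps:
q(Y, f) = 17 + f
B(A) = (-179 + A)/(A + (95 + A)/(2*A)) (B(A) = (-179 + A)/(A + (95 + A)/((2*A))) = (-179 + A)/(A + (95 + A)*(1/(2*A))) = (-179 + A)/(A + (95 + A)/(2*A)))
(19199/(-27228) + 25332)*(B(8) + q(111, -174)) = (19199/(-27228) + 25332)*(2*8*(-179 + 8)/(95 + 8 + 2*8**2) + (17 - 174)) = (19199*(-1/27228) + 25332)*(2*8*(-171)/(95 + 8 + 2*64) - 157) = (-19199/27228 + 25332)*(2*8*(-171)/(95 + 8 + 128) - 157) = 689720497*(2*8*(-171)/231 - 157)/27228 = 689720497*(2*8*(1/231)*(-171) - 157)/27228 = 689720497*(-912/77 - 157)/27228 = (689720497/27228)*(-13001/77) = -8967056181497/2096556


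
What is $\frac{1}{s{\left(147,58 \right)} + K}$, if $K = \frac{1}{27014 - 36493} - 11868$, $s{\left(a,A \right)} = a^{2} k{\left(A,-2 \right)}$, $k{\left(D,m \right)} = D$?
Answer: $\frac{9479}{11767742465} \approx 8.0551 \cdot 10^{-7}$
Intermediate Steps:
$s{\left(a,A \right)} = A a^{2}$ ($s{\left(a,A \right)} = a^{2} A = A a^{2}$)
$K = - \frac{112496773}{9479}$ ($K = \frac{1}{-9479} - 11868 = - \frac{1}{9479} - 11868 = - \frac{112496773}{9479} \approx -11868.0$)
$\frac{1}{s{\left(147,58 \right)} + K} = \frac{1}{58 \cdot 147^{2} - \frac{112496773}{9479}} = \frac{1}{58 \cdot 21609 - \frac{112496773}{9479}} = \frac{1}{1253322 - \frac{112496773}{9479}} = \frac{1}{\frac{11767742465}{9479}} = \frac{9479}{11767742465}$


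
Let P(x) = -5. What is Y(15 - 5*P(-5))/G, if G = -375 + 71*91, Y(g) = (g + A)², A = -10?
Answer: 450/3043 ≈ 0.14788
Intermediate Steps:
Y(g) = (-10 + g)² (Y(g) = (g - 10)² = (-10 + g)²)
G = 6086 (G = -375 + 6461 = 6086)
Y(15 - 5*P(-5))/G = (-10 + (15 - 5*(-5)))²/6086 = (-10 + (15 + 25))²*(1/6086) = (-10 + 40)²*(1/6086) = 30²*(1/6086) = 900*(1/6086) = 450/3043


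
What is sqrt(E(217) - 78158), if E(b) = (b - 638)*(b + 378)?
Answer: 159*I*sqrt(13) ≈ 573.28*I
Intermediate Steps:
E(b) = (-638 + b)*(378 + b)
sqrt(E(217) - 78158) = sqrt((-241164 + 217**2 - 260*217) - 78158) = sqrt((-241164 + 47089 - 56420) - 78158) = sqrt(-250495 - 78158) = sqrt(-328653) = 159*I*sqrt(13)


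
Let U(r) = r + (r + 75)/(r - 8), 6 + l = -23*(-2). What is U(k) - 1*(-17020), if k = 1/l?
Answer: 217055479/12760 ≈ 17011.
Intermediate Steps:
l = 40 (l = -6 - 23*(-2) = -6 + 46 = 40)
k = 1/40 ≈ 0.025000
U(r) = r + (75 + r)/(-8 + r)
U(k) - 1*(-17020) = (75 + (1/40)² - 7*1/40)/(-8 + 1/40) - 1*(-17020) = (75 + 1/1600 - 7/40)/(-319/40) + 17020 = -40/319*119721/1600 + 17020 = -119721/12760 + 17020 = 217055479/12760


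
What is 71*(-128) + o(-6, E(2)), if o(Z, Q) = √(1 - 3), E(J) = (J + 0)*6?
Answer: -9088 + I*√2 ≈ -9088.0 + 1.4142*I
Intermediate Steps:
E(J) = 6*J (E(J) = J*6 = 6*J)
o(Z, Q) = I*√2 (o(Z, Q) = √(-2) = I*√2)
71*(-128) + o(-6, E(2)) = 71*(-128) + I*√2 = -9088 + I*√2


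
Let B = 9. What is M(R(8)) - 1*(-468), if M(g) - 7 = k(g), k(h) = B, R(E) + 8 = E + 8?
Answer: 484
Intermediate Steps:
R(E) = E (R(E) = -8 + (E + 8) = -8 + (8 + E) = E)
k(h) = 9
M(g) = 16 (M(g) = 7 + 9 = 16)
M(R(8)) - 1*(-468) = 16 - 1*(-468) = 16 + 468 = 484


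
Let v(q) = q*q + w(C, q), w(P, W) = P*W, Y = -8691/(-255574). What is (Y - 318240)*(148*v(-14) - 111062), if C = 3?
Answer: 3589669958280315/127787 ≈ 2.8091e+10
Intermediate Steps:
Y = 8691/255574 (Y = -8691*(-1/255574) = 8691/255574 ≈ 0.034006)
v(q) = q**2 + 3*q (v(q) = q*q + 3*q = q**2 + 3*q)
(Y - 318240)*(148*v(-14) - 111062) = (8691/255574 - 318240)*(148*(-14*(3 - 14)) - 111062) = -81333861069*(148*(-14*(-11)) - 111062)/255574 = -81333861069*(148*154 - 111062)/255574 = -81333861069*(22792 - 111062)/255574 = -81333861069/255574*(-88270) = 3589669958280315/127787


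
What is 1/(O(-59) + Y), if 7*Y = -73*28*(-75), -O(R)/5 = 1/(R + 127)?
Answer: 68/1489195 ≈ 4.5662e-5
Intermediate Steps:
O(R) = -5/(127 + R) (O(R) = -5/(R + 127) = -5/(127 + R))
Y = 21900 (Y = (-73*28*(-75))/7 = (-2044*(-75))/7 = (1/7)*153300 = 21900)
1/(O(-59) + Y) = 1/(-5/(127 - 59) + 21900) = 1/(-5/68 + 21900) = 1/(1489195/68) = 68/1489195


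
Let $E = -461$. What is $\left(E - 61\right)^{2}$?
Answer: $272484$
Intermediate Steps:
$\left(E - 61\right)^{2} = \left(-461 - 61\right)^{2} = \left(-522\right)^{2} = 272484$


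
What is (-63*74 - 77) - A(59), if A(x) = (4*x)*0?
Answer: -4739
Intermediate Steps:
A(x) = 0
(-63*74 - 77) - A(59) = (-63*74 - 77) - 1*0 = (-4662 - 77) + 0 = -4739 + 0 = -4739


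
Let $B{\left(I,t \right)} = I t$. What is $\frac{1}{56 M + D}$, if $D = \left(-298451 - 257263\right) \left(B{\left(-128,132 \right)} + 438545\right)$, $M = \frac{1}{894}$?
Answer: $- \frac{447}{104739364816514} \approx -4.2677 \cdot 10^{-12}$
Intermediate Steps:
$M = \frac{1}{894} \approx 0.0011186$
$D = -234316252386$ ($D = \left(-298451 - 257263\right) \left(\left(-128\right) 132 + 438545\right) = - 555714 \left(-16896 + 438545\right) = \left(-555714\right) 421649 = -234316252386$)
$\frac{1}{56 M + D} = \frac{1}{56 \cdot \frac{1}{894} - 234316252386} = \frac{1}{\frac{28}{447} - 234316252386} = \frac{1}{- \frac{104739364816514}{447}} = - \frac{447}{104739364816514}$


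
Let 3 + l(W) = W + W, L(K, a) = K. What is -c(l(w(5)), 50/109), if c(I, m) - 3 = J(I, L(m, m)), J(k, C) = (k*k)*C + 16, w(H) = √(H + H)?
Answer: -4521/109 + 600*√10/109 ≈ -24.070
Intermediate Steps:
w(H) = √2*√H (w(H) = √(2*H) = √2*√H)
l(W) = -3 + 2*W (l(W) = -3 + (W + W) = -3 + 2*W)
J(k, C) = 16 + C*k² (J(k, C) = k²*C + 16 = C*k² + 16 = 16 + C*k²)
c(I, m) = 19 + m*I² (c(I, m) = 3 + (16 + m*I²) = 19 + m*I²)
-c(l(w(5)), 50/109) = -(19 + (50/109)*(-3 + 2*(√2*√5))²) = -(19 + (50*(1/109))*(-3 + 2*√10)²) = -(19 + 50*(-3 + 2*√10)²/109) = -19 - 50*(-3 + 2*√10)²/109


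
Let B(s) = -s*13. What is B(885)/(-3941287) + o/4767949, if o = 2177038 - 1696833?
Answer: 1947480977080/18791855410363 ≈ 0.10363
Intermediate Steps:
B(s) = -13*s
o = 480205
B(885)/(-3941287) + o/4767949 = -13*885/(-3941287) + 480205/4767949 = -11505*(-1/3941287) + 480205*(1/4767949) = 11505/3941287 + 480205/4767949 = 1947480977080/18791855410363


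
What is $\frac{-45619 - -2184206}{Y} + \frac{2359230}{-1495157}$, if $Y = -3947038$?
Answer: $- \frac{12509493783899}{5901441494966} \approx -2.1197$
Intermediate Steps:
$\frac{-45619 - -2184206}{Y} + \frac{2359230}{-1495157} = \frac{-45619 - -2184206}{-3947038} + \frac{2359230}{-1495157} = \left(-45619 + 2184206\right) \left(- \frac{1}{3947038}\right) + 2359230 \left(- \frac{1}{1495157}\right) = 2138587 \left(- \frac{1}{3947038}\right) - \frac{2359230}{1495157} = - \frac{2138587}{3947038} - \frac{2359230}{1495157} = - \frac{12509493783899}{5901441494966}$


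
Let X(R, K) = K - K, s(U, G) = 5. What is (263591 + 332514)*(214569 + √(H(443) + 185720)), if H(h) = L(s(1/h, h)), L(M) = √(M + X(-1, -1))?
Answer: 127905653745 + 596105*√(185720 + √5) ≈ 1.2816e+11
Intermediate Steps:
X(R, K) = 0
L(M) = √M (L(M) = √(M + 0) = √M)
H(h) = √5
(263591 + 332514)*(214569 + √(H(443) + 185720)) = (263591 + 332514)*(214569 + √(√5 + 185720)) = 596105*(214569 + √(185720 + √5)) = 127905653745 + 596105*√(185720 + √5)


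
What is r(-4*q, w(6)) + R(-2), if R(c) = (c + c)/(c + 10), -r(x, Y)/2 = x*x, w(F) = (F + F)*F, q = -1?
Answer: -65/2 ≈ -32.500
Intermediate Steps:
w(F) = 2*F² (w(F) = (2*F)*F = 2*F²)
r(x, Y) = -2*x² (r(x, Y) = -2*x*x = -2*x²)
R(c) = 2*c/(10 + c) (R(c) = (2*c)/(10 + c) = 2*c/(10 + c))
r(-4*q, w(6)) + R(-2) = -2*(-4*(-1))² + 2*(-2)/(10 - 2) = -2*4² + 2*(-2)/8 = -2*16 + 2*(-2)*(⅛) = -32 - ½ = -65/2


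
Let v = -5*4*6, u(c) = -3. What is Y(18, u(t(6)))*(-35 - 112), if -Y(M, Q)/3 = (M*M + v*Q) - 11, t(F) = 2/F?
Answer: 296793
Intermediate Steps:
v = -120 (v = -20*6 = -120)
Y(M, Q) = 33 - 3*M² + 360*Q (Y(M, Q) = -3*((M*M - 120*Q) - 11) = -3*((M² - 120*Q) - 11) = -3*(-11 + M² - 120*Q) = 33 - 3*M² + 360*Q)
Y(18, u(t(6)))*(-35 - 112) = (33 - 3*18² + 360*(-3))*(-35 - 112) = (33 - 3*324 - 1080)*(-147) = (33 - 972 - 1080)*(-147) = -2019*(-147) = 296793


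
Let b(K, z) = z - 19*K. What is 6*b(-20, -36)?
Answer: 2064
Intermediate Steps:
6*b(-20, -36) = 6*(-36 - 19*(-20)) = 6*(-36 + 380) = 6*344 = 2064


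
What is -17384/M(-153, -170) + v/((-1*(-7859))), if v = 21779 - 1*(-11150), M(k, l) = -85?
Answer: 139419821/668015 ≈ 208.71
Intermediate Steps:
v = 32929 (v = 21779 + 11150 = 32929)
-17384/M(-153, -170) + v/((-1*(-7859))) = -17384/(-85) + 32929/((-1*(-7859))) = -17384*(-1/85) + 32929/7859 = 17384/85 + 32929*(1/7859) = 17384/85 + 32929/7859 = 139419821/668015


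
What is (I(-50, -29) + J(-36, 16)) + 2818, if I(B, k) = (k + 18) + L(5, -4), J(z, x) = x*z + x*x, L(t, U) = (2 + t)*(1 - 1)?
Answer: 2487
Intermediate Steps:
L(t, U) = 0 (L(t, U) = (2 + t)*0 = 0)
J(z, x) = x**2 + x*z (J(z, x) = x*z + x**2 = x**2 + x*z)
I(B, k) = 18 + k (I(B, k) = (k + 18) + 0 = (18 + k) + 0 = 18 + k)
(I(-50, -29) + J(-36, 16)) + 2818 = ((18 - 29) + 16*(16 - 36)) + 2818 = (-11 + 16*(-20)) + 2818 = (-11 - 320) + 2818 = -331 + 2818 = 2487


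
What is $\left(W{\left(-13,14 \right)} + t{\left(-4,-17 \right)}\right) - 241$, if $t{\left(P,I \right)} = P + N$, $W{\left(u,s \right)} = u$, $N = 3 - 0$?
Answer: $-255$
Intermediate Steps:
$N = 3$ ($N = 3 + 0 = 3$)
$t{\left(P,I \right)} = 3 + P$ ($t{\left(P,I \right)} = P + 3 = 3 + P$)
$\left(W{\left(-13,14 \right)} + t{\left(-4,-17 \right)}\right) - 241 = \left(-13 + \left(3 - 4\right)\right) - 241 = \left(-13 - 1\right) - 241 = -14 - 241 = -255$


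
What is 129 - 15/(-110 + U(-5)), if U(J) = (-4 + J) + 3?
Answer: 14979/116 ≈ 129.13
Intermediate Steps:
U(J) = -1 + J
129 - 15/(-110 + U(-5)) = 129 - 15/(-110 + (-1 - 5)) = 129 - 15/(-110 - 6) = 129 - 15/(-116) = 129 - 15*(-1/116) = 129 + 15/116 = 14979/116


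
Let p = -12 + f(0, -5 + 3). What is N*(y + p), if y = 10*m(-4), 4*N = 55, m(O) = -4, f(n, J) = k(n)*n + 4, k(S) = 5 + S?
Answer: -660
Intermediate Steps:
f(n, J) = 4 + n*(5 + n) (f(n, J) = (5 + n)*n + 4 = n*(5 + n) + 4 = 4 + n*(5 + n))
N = 55/4 (N = (1/4)*55 = 55/4 ≈ 13.750)
y = -40 (y = 10*(-4) = -40)
p = -8 (p = -12 + (4 + 0*(5 + 0)) = -12 + (4 + 0*5) = -12 + (4 + 0) = -12 + 4 = -8)
N*(y + p) = 55*(-40 - 8)/4 = (55/4)*(-48) = -660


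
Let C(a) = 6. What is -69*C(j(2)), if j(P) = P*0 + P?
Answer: -414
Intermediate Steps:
j(P) = P (j(P) = 0 + P = P)
-69*C(j(2)) = -69*6 = -414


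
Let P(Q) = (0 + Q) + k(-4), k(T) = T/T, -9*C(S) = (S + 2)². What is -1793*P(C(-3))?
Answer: -14344/9 ≈ -1593.8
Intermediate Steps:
C(S) = -(2 + S)²/9 (C(S) = -(S + 2)²/9 = -(2 + S)²/9)
k(T) = 1
P(Q) = 1 + Q (P(Q) = (0 + Q) + 1 = Q + 1 = 1 + Q)
-1793*P(C(-3)) = -1793*(1 - (2 - 3)²/9) = -1793*(1 - ⅑*(-1)²) = -1793*(1 - ⅑*1) = -1793*(1 - ⅑) = -1793*8/9 = -14344/9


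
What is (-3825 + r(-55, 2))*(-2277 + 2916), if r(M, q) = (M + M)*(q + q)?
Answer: -2725335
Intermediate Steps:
r(M, q) = 4*M*q (r(M, q) = (2*M)*(2*q) = 4*M*q)
(-3825 + r(-55, 2))*(-2277 + 2916) = (-3825 + 4*(-55)*2)*(-2277 + 2916) = (-3825 - 440)*639 = -4265*639 = -2725335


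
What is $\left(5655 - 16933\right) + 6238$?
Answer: $-5040$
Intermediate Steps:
$\left(5655 - 16933\right) + 6238 = -11278 + 6238 = -5040$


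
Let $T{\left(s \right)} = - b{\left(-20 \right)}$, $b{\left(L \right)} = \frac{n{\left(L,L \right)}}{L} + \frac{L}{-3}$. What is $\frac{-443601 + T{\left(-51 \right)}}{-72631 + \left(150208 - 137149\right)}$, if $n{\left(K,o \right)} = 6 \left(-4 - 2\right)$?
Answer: $\frac{3327071}{446790} \approx 7.4466$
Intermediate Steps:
$n{\left(K,o \right)} = -36$ ($n{\left(K,o \right)} = 6 \left(-6\right) = -36$)
$b{\left(L \right)} = - \frac{36}{L} - \frac{L}{3}$ ($b{\left(L \right)} = - \frac{36}{L} + \frac{L}{-3} = - \frac{36}{L} + L \left(- \frac{1}{3}\right) = - \frac{36}{L} - \frac{L}{3}$)
$T{\left(s \right)} = - \frac{127}{15}$ ($T{\left(s \right)} = - (- \frac{36}{-20} - - \frac{20}{3}) = - (\left(-36\right) \left(- \frac{1}{20}\right) + \frac{20}{3}) = - (\frac{9}{5} + \frac{20}{3}) = \left(-1\right) \frac{127}{15} = - \frac{127}{15}$)
$\frac{-443601 + T{\left(-51 \right)}}{-72631 + \left(150208 - 137149\right)} = \frac{-443601 - \frac{127}{15}}{-72631 + \left(150208 - 137149\right)} = - \frac{6654142}{15 \left(-72631 + \left(150208 - 137149\right)\right)} = - \frac{6654142}{15 \left(-72631 + 13059\right)} = - \frac{6654142}{15 \left(-59572\right)} = \left(- \frac{6654142}{15}\right) \left(- \frac{1}{59572}\right) = \frac{3327071}{446790}$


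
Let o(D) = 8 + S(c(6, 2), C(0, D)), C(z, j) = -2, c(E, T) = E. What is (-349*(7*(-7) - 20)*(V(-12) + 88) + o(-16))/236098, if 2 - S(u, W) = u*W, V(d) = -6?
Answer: 987332/118049 ≈ 8.3637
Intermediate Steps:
S(u, W) = 2 - W*u (S(u, W) = 2 - u*W = 2 - W*u)
o(D) = 22 (o(D) = 8 + (2 - 1*(-2)*6) = 8 + (2 + 12) = 8 + 14 = 22)
(-349*(7*(-7) - 20)*(V(-12) + 88) + o(-16))/236098 = (-349*(7*(-7) - 20)*(-6 + 88) + 22)/236098 = (-349*(-49 - 20)*82 + 22)*(1/236098) = (-(-24081)*82 + 22)*(1/236098) = (-349*(-5658) + 22)*(1/236098) = (1974642 + 22)*(1/236098) = 1974664*(1/236098) = 987332/118049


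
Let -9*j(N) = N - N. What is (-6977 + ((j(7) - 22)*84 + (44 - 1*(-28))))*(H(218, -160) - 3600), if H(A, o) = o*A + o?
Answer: 338215920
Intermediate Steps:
H(A, o) = o + A*o (H(A, o) = A*o + o = o + A*o)
j(N) = 0 (j(N) = -(N - N)/9 = -⅑*0 = 0)
(-6977 + ((j(7) - 22)*84 + (44 - 1*(-28))))*(H(218, -160) - 3600) = (-6977 + ((0 - 22)*84 + (44 - 1*(-28))))*(-160*(1 + 218) - 3600) = (-6977 + (-22*84 + (44 + 28)))*(-160*219 - 3600) = (-6977 + (-1848 + 72))*(-35040 - 3600) = (-6977 - 1776)*(-38640) = -8753*(-38640) = 338215920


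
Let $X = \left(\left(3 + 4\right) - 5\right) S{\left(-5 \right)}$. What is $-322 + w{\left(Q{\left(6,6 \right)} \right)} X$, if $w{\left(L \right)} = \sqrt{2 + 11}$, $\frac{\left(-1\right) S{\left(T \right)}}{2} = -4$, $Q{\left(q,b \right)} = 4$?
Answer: $-322 + 16 \sqrt{13} \approx -264.31$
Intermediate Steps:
$S{\left(T \right)} = 8$ ($S{\left(T \right)} = \left(-2\right) \left(-4\right) = 8$)
$X = 16$ ($X = \left(\left(3 + 4\right) - 5\right) 8 = \left(7 - 5\right) 8 = 2 \cdot 8 = 16$)
$w{\left(L \right)} = \sqrt{13}$
$-322 + w{\left(Q{\left(6,6 \right)} \right)} X = -322 + \sqrt{13} \cdot 16 = -322 + 16 \sqrt{13}$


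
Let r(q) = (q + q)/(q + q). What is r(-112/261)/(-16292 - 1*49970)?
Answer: -1/66262 ≈ -1.5092e-5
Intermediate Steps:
r(q) = 1 (r(q) = (2*q)/((2*q)) = (2*q)*(1/(2*q)) = 1)
r(-112/261)/(-16292 - 1*49970) = 1/(-16292 - 1*49970) = 1/(-16292 - 49970) = 1/(-66262) = 1*(-1/66262) = -1/66262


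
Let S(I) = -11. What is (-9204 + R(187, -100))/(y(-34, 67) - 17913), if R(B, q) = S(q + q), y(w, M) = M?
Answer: 9215/17846 ≈ 0.51636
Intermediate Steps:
R(B, q) = -11
(-9204 + R(187, -100))/(y(-34, 67) - 17913) = (-9204 - 11)/(67 - 17913) = -9215/(-17846) = -9215*(-1/17846) = 9215/17846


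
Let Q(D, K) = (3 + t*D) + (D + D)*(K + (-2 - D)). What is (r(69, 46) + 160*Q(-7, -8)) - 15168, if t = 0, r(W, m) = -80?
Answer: -8048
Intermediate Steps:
Q(D, K) = 3 + 2*D*(-2 + K - D) (Q(D, K) = (3 + 0*D) + (D + D)*(K + (-2 - D)) = (3 + 0) + (2*D)*(-2 + K - D) = 3 + 2*D*(-2 + K - D))
(r(69, 46) + 160*Q(-7, -8)) - 15168 = (-80 + 160*(3 - 4*(-7) - 2*(-7)**2 + 2*(-7)*(-8))) - 15168 = (-80 + 160*(3 + 28 - 2*49 + 112)) - 15168 = (-80 + 160*(3 + 28 - 98 + 112)) - 15168 = (-80 + 160*45) - 15168 = (-80 + 7200) - 15168 = 7120 - 15168 = -8048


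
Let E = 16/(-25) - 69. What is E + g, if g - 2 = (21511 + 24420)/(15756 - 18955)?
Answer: -6557784/79975 ≈ -81.998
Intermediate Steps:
g = -39533/3199 (g = 2 + (21511 + 24420)/(15756 - 18955) = 2 + 45931/(-3199) = 2 + 45931*(-1/3199) = 2 - 45931/3199 = -39533/3199 ≈ -12.358)
E = -1741/25 (E = -1/25*16 - 69 = -16/25 - 69 = -1741/25 ≈ -69.640)
E + g = -1741/25 - 39533/3199 = -6557784/79975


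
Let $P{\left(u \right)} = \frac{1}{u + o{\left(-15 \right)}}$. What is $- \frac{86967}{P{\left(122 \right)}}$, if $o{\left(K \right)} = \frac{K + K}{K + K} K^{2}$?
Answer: $-30177549$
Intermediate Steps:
$o{\left(K \right)} = K^{2}$ ($o{\left(K \right)} = \frac{2 K}{2 K} K^{2} = 2 K \frac{1}{2 K} K^{2} = 1 K^{2} = K^{2}$)
$P{\left(u \right)} = \frac{1}{225 + u}$ ($P{\left(u \right)} = \frac{1}{u + \left(-15\right)^{2}} = \frac{1}{u + 225} = \frac{1}{225 + u}$)
$- \frac{86967}{P{\left(122 \right)}} = - \frac{86967}{\frac{1}{225 + 122}} = - \frac{86967}{\frac{1}{347}} = - 86967 \frac{1}{\frac{1}{347}} = \left(-86967\right) 347 = -30177549$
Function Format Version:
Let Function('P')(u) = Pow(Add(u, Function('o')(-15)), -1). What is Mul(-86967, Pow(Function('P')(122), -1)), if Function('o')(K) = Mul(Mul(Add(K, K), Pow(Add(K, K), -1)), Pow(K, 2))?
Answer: -30177549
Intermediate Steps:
Function('o')(K) = Pow(K, 2) (Function('o')(K) = Mul(Mul(Mul(2, K), Pow(Mul(2, K), -1)), Pow(K, 2)) = Mul(Mul(Mul(2, K), Mul(Rational(1, 2), Pow(K, -1))), Pow(K, 2)) = Mul(1, Pow(K, 2)) = Pow(K, 2))
Function('P')(u) = Pow(Add(225, u), -1) (Function('P')(u) = Pow(Add(u, Pow(-15, 2)), -1) = Pow(Add(u, 225), -1) = Pow(Add(225, u), -1))
Mul(-86967, Pow(Function('P')(122), -1)) = Mul(-86967, Pow(Pow(Add(225, 122), -1), -1)) = Mul(-86967, Pow(Pow(347, -1), -1)) = Mul(-86967, Pow(Rational(1, 347), -1)) = Mul(-86967, 347) = -30177549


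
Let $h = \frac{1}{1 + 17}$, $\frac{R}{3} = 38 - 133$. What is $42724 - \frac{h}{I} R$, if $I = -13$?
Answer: $\frac{3332377}{78} \approx 42723.0$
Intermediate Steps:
$R = -285$ ($R = 3 \left(38 - 133\right) = 3 \left(-95\right) = -285$)
$h = \frac{1}{18} \approx 0.055556$
$42724 - \frac{h}{I} R = 42724 - \frac{1}{18 \left(-13\right)} \left(-285\right) = 42724 - \frac{1}{18} \left(- \frac{1}{13}\right) \left(-285\right) = 42724 - \left(- \frac{1}{234}\right) \left(-285\right) = 42724 - \frac{95}{78} = \frac{3332377}{78}$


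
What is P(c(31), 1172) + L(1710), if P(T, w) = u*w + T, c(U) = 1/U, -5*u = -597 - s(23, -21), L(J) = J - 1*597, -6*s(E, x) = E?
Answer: 65170354/465 ≈ 1.4015e+5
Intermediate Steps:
s(E, x) = -E/6
L(J) = -597 + J (L(J) = J - 597 = -597 + J)
u = 3559/30 (u = -(-597 - (-1)*23/6)/5 = -(-597 - 1*(-23/6))/5 = -(-597 + 23/6)/5 = -⅕*(-3559/6) = 3559/30 ≈ 118.63)
P(T, w) = T + 3559*w/30 (P(T, w) = 3559*w/30 + T = T + 3559*w/30)
P(c(31), 1172) + L(1710) = (1/31 + (3559/30)*1172) + (-597 + 1710) = (1/31 + 2085574/15) + 1113 = 64652809/465 + 1113 = 65170354/465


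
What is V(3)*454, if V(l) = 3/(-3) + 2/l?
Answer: -454/3 ≈ -151.33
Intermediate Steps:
V(l) = -1 + 2/l (V(l) = 3*(-⅓) + 2/l = -1 + 2/l)
V(3)*454 = ((2 - 1*3)/3)*454 = ((2 - 3)/3)*454 = ((⅓)*(-1))*454 = -⅓*454 = -454/3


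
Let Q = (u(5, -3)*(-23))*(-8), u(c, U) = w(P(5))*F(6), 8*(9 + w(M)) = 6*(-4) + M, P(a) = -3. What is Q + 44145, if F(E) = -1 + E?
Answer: 32760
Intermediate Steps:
w(M) = -12 + M/8 (w(M) = -9 + (6*(-4) + M)/8 = -9 + (-24 + M)/8 = -9 + (-3 + M/8) = -12 + M/8)
u(c, U) = -495/8 (u(c, U) = (-12 + (1/8)*(-3))*(-1 + 6) = (-12 - 3/8)*5 = -99/8*5 = -495/8)
Q = -11385 (Q = -495/8*(-23)*(-8) = (11385/8)*(-8) = -11385)
Q + 44145 = -11385 + 44145 = 32760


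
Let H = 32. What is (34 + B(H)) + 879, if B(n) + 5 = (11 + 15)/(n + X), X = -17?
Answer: 13646/15 ≈ 909.73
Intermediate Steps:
B(n) = -5 + 26/(-17 + n) (B(n) = -5 + (11 + 15)/(n - 17) = -5 + 26/(-17 + n))
(34 + B(H)) + 879 = (34 + (111 - 5*32)/(-17 + 32)) + 879 = (34 + (111 - 160)/15) + 879 = (34 + (1/15)*(-49)) + 879 = (34 - 49/15) + 879 = 461/15 + 879 = 13646/15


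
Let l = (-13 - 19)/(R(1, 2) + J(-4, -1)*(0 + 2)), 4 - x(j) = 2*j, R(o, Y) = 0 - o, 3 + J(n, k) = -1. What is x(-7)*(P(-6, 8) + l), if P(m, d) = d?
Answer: 208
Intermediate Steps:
J(n, k) = -4 (J(n, k) = -3 - 1 = -4)
R(o, Y) = -o
x(j) = 4 - 2*j
l = 32/9 (l = (-13 - 19)/(-1*1 - 4*(0 + 2)) = -32/(-1 - 4*2) = -32/(-1 - 8) = -32/(-9) = -32*(-1/9) = 32/9 ≈ 3.5556)
x(-7)*(P(-6, 8) + l) = (4 - 2*(-7))*(8 + 32/9) = (4 + 14)*(104/9) = 18*(104/9) = 208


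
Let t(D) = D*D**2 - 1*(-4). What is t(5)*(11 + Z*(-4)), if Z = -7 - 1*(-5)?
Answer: 2451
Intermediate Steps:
Z = -2 (Z = -7 + 5 = -2)
t(D) = 4 + D**3 (t(D) = D**3 + 4 = 4 + D**3)
t(5)*(11 + Z*(-4)) = (4 + 5**3)*(11 - 2*(-4)) = (4 + 125)*(11 + 8) = 129*19 = 2451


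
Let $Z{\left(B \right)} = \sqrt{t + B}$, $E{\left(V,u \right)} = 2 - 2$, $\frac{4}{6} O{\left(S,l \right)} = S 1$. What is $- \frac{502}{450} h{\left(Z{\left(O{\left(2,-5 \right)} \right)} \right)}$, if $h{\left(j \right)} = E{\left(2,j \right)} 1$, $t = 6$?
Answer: $0$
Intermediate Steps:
$O{\left(S,l \right)} = \frac{3 S}{2}$ ($O{\left(S,l \right)} = \frac{3 S 1}{2} = \frac{3 S}{2}$)
$E{\left(V,u \right)} = 0$
$Z{\left(B \right)} = \sqrt{6 + B}$
$h{\left(j \right)} = 0$ ($h{\left(j \right)} = 0 \cdot 1 = 0$)
$- \frac{502}{450} h{\left(Z{\left(O{\left(2,-5 \right)} \right)} \right)} = - \frac{502}{450} \cdot 0 = \left(-502\right) \frac{1}{450} \cdot 0 = \left(- \frac{251}{225}\right) 0 = 0$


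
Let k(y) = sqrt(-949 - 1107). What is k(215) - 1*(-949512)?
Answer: 949512 + 2*I*sqrt(514) ≈ 9.4951e+5 + 45.343*I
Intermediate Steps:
k(y) = 2*I*sqrt(514) (k(y) = sqrt(-2056) = 2*I*sqrt(514))
k(215) - 1*(-949512) = 2*I*sqrt(514) - 1*(-949512) = 2*I*sqrt(514) + 949512 = 949512 + 2*I*sqrt(514)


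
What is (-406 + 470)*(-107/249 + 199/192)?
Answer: 3223/83 ≈ 38.831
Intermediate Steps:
(-406 + 470)*(-107/249 + 199/192) = 64*(-107*1/249 + 199*(1/192)) = 64*(-107/249 + 199/192) = 64*(3223/5312) = 3223/83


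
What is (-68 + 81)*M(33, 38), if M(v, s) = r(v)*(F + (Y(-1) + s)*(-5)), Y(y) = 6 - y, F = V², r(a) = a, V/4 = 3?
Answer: -34749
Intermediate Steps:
V = 12 (V = 4*3 = 12)
F = 144 (F = 12² = 144)
M(v, s) = v*(109 - 5*s) (M(v, s) = v*(144 + ((6 - 1*(-1)) + s)*(-5)) = v*(144 + ((6 + 1) + s)*(-5)) = v*(144 + (7 + s)*(-5)) = v*(144 + (-35 - 5*s)) = v*(109 - 5*s))
(-68 + 81)*M(33, 38) = (-68 + 81)*(33*(109 - 5*38)) = 13*(33*(109 - 190)) = 13*(33*(-81)) = 13*(-2673) = -34749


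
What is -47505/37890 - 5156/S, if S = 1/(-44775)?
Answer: 583152104233/2526 ≈ 2.3086e+8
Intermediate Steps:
S = -1/44775 ≈ -2.2334e-5
-47505/37890 - 5156/S = -47505/37890 - 5156/(-1/44775) = -47505*1/37890 - 5156*(-44775) = -3167/2526 + 230859900 = 583152104233/2526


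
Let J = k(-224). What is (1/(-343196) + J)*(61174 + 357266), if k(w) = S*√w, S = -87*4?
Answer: -104610/85799 - 582468480*I*√14 ≈ -1.2192 - 2.1794e+9*I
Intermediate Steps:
S = -348
k(w) = -348*√w
J = -1392*I*√14 ≈ -5208.4*I
(1/(-343196) + J)*(61174 + 357266) = (1/(-343196) - 1392*I*√14)*(61174 + 357266) = (-1/343196 - 1392*I*√14)*418440 = -104610/85799 - 582468480*I*√14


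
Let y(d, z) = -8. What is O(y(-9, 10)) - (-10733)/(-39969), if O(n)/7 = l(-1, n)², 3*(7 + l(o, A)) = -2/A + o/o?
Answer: 193842239/639504 ≈ 303.11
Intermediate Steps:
l(o, A) = -20/3 - 2/(3*A) (l(o, A) = -7 + (-2/A + o/o)/3 = -7 + (-2/A + 1)/3 = -7 + (1 - 2/A)/3 = -7 + (⅓ - 2/(3*A)) = -20/3 - 2/(3*A))
O(n) = 28*(-1 - 10*n)²/(9*n²) (O(n) = 7*(2*(-1 - 10*n)/(3*n))² = 7*(4*(-1 - 10*n)²/(9*n²)) = 28*(-1 - 10*n)²/(9*n²))
O(y(-9, 10)) - (-10733)/(-39969) = (28/9)*(1 + 10*(-8))²/(-8)² - (-10733)/(-39969) = (28/9)*(1/64)*(1 - 80)² - (-10733)*(-1)/39969 = (28/9)*(1/64)*(-79)² - 1*10733/39969 = (28/9)*(1/64)*6241 - 10733/39969 = 43687/144 - 10733/39969 = 193842239/639504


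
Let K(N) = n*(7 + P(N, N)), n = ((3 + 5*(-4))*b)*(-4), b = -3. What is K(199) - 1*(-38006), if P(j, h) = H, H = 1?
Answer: 36374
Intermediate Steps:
P(j, h) = 1
n = -204 (n = ((3 + 5*(-4))*(-3))*(-4) = ((3 - 20)*(-3))*(-4) = -17*(-3)*(-4) = 51*(-4) = -204)
K(N) = -1632 (K(N) = -204*(7 + 1) = -204*8 = -1632)
K(199) - 1*(-38006) = -1632 - 1*(-38006) = -1632 + 38006 = 36374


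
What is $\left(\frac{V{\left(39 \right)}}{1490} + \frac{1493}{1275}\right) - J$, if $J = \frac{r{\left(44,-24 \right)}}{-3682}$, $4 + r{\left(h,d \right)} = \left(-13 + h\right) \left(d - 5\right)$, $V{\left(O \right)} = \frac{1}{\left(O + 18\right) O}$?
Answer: $\frac{34273338571}{37022897925} \approx 0.92573$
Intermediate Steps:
$V{\left(O \right)} = \frac{1}{O \left(18 + O\right)}$ ($V{\left(O \right)} = \frac{1}{\left(18 + O\right) O} = \frac{1}{O \left(18 + O\right)}$)
$r{\left(h,d \right)} = -4 + \left(-13 + h\right) \left(-5 + d\right)$ ($r{\left(h,d \right)} = -4 + \left(-13 + h\right) \left(d - 5\right) = -4 + \left(-13 + h\right) \left(-5 + d\right)$)
$J = \frac{129}{526}$ ($J = \frac{61 - -312 - 220 - 1056}{-3682} = \left(61 + 312 - 220 - 1056\right) \left(- \frac{1}{3682}\right) = \left(-903\right) \left(- \frac{1}{3682}\right) = \frac{129}{526} \approx 0.24525$)
$\left(\frac{V{\left(39 \right)}}{1490} + \frac{1493}{1275}\right) - J = \left(\frac{\frac{1}{39} \frac{1}{18 + 39}}{1490} + \frac{1493}{1275}\right) - \frac{129}{526} = \left(\frac{1}{39 \cdot 57} \cdot \frac{1}{1490} + 1493 \cdot \frac{1}{1275}\right) - \frac{129}{526} = \left(\frac{1}{39} \cdot \frac{1}{57} \cdot \frac{1}{1490} + \frac{1493}{1275}\right) - \frac{129}{526} = \left(\frac{1}{2223} \cdot \frac{1}{1490} + \frac{1493}{1275}\right) - \frac{129}{526} = \left(\frac{1}{3312270} + \frac{1493}{1275}\right) - \frac{129}{526} = \frac{329681359}{281542950} - \frac{129}{526} = \frac{34273338571}{37022897925}$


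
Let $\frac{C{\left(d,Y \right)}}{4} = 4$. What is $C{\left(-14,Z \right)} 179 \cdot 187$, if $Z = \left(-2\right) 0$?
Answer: $535568$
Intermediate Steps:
$Z = 0$
$C{\left(d,Y \right)} = 16$ ($C{\left(d,Y \right)} = 4 \cdot 4 = 16$)
$C{\left(-14,Z \right)} 179 \cdot 187 = 16 \cdot 179 \cdot 187 = 2864 \cdot 187 = 535568$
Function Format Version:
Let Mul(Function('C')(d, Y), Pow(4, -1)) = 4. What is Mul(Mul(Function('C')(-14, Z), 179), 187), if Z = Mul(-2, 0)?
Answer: 535568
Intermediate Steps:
Z = 0
Function('C')(d, Y) = 16 (Function('C')(d, Y) = Mul(4, 4) = 16)
Mul(Mul(Function('C')(-14, Z), 179), 187) = Mul(Mul(16, 179), 187) = Mul(2864, 187) = 535568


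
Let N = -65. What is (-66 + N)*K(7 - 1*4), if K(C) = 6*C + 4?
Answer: -2882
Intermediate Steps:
K(C) = 4 + 6*C
(-66 + N)*K(7 - 1*4) = (-66 - 65)*(4 + 6*(7 - 1*4)) = -131*(4 + 6*(7 - 4)) = -131*(4 + 6*3) = -131*(4 + 18) = -131*22 = -2882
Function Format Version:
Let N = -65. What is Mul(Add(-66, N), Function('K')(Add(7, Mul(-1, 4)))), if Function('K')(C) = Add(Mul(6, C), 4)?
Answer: -2882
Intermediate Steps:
Function('K')(C) = Add(4, Mul(6, C))
Mul(Add(-66, N), Function('K')(Add(7, Mul(-1, 4)))) = Mul(Add(-66, -65), Add(4, Mul(6, Add(7, Mul(-1, 4))))) = Mul(-131, Add(4, Mul(6, Add(7, -4)))) = Mul(-131, Add(4, Mul(6, 3))) = Mul(-131, Add(4, 18)) = Mul(-131, 22) = -2882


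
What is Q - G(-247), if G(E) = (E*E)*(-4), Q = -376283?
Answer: -132247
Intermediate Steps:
G(E) = -4*E² (G(E) = E²*(-4) = -4*E²)
Q - G(-247) = -376283 - (-4)*(-247)² = -376283 - (-4)*61009 = -376283 - 1*(-244036) = -376283 + 244036 = -132247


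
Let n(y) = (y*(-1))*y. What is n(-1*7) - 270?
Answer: -319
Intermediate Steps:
n(y) = -y² (n(y) = (-y)*y = -y²)
n(-1*7) - 270 = -(-1*7)² - 270 = -1*(-7)² - 270 = -1*49 - 270 = -49 - 270 = -319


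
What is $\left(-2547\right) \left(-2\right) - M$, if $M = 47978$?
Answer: $-42884$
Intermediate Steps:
$\left(-2547\right) \left(-2\right) - M = \left(-2547\right) \left(-2\right) - 47978 = 5094 - 47978 = -42884$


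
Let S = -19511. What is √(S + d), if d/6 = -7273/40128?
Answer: 3*I*√6060853282/1672 ≈ 139.69*I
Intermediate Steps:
d = -7273/6688 (d = 6*(-7273/40128) = -7273/6688 ≈ -1.0875)
√(S + d) = √(-19511 - 7273/6688) = √(-130496841/6688) = 3*I*√6060853282/1672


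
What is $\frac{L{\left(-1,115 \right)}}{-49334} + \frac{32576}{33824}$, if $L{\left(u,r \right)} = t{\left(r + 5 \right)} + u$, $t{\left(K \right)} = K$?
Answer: $\frac{2946837}{3067414} \approx 0.96069$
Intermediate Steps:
$L{\left(u,r \right)} = 5 + r + u$ ($L{\left(u,r \right)} = \left(r + 5\right) + u = \left(5 + r\right) + u = 5 + r + u$)
$\frac{L{\left(-1,115 \right)}}{-49334} + \frac{32576}{33824} = \frac{5 + 115 - 1}{-49334} + \frac{32576}{33824} = 119 \left(- \frac{1}{49334}\right) + 32576 \cdot \frac{1}{33824} = - \frac{7}{2902} + \frac{1018}{1057} = \frac{2946837}{3067414}$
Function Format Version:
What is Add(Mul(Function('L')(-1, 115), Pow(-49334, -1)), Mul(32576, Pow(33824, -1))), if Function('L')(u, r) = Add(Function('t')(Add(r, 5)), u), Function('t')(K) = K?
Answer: Rational(2946837, 3067414) ≈ 0.96069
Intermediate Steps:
Function('L')(u, r) = Add(5, r, u) (Function('L')(u, r) = Add(Add(r, 5), u) = Add(Add(5, r), u) = Add(5, r, u))
Add(Mul(Function('L')(-1, 115), Pow(-49334, -1)), Mul(32576, Pow(33824, -1))) = Add(Mul(Add(5, 115, -1), Pow(-49334, -1)), Mul(32576, Pow(33824, -1))) = Add(Mul(119, Rational(-1, 49334)), Mul(32576, Rational(1, 33824))) = Add(Rational(-7, 2902), Rational(1018, 1057)) = Rational(2946837, 3067414)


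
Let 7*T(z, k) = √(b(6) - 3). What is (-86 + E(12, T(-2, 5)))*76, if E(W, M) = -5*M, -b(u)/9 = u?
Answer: -6536 - 380*I*√57/7 ≈ -6536.0 - 409.85*I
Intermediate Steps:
b(u) = -9*u
T(z, k) = I*√57/7 (T(z, k) = √(-9*6 - 3)/7 = √(-54 - 3)/7 = √(-57)/7 = (I*√57)/7 = I*√57/7)
(-86 + E(12, T(-2, 5)))*76 = (-86 - 5*I*√57/7)*76 = -6536 - 380*I*√57/7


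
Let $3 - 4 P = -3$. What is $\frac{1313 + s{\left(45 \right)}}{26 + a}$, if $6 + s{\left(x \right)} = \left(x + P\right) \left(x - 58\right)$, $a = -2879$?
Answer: $- \frac{1405}{5706} \approx -0.24623$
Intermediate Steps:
$P = \frac{3}{2}$ ($P = \frac{3}{4} - - \frac{3}{4} = \frac{3}{4} + \frac{3}{4} = \frac{3}{2} \approx 1.5$)
$s{\left(x \right)} = -6 + \left(-58 + x\right) \left(\frac{3}{2} + x\right)$ ($s{\left(x \right)} = -6 + \left(x + \frac{3}{2}\right) \left(x - 58\right) = -6 + \left(\frac{3}{2} + x\right) \left(-58 + x\right) = -6 + \left(-58 + x\right) \left(\frac{3}{2} + x\right)$)
$\frac{1313 + s{\left(45 \right)}}{26 + a} = \frac{1313 - \left(\frac{5271}{2} - 2025\right)}{26 - 2879} = \frac{1313 - \frac{1221}{2}}{-2853} = \left(1313 - \frac{1221}{2}\right) \left(- \frac{1}{2853}\right) = \frac{1405}{2} \left(- \frac{1}{2853}\right) = - \frac{1405}{5706}$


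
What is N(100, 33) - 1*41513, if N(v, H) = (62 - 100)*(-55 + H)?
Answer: -40677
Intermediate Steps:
N(v, H) = 2090 - 38*H (N(v, H) = -38*(-55 + H) = 2090 - 38*H)
N(100, 33) - 1*41513 = (2090 - 38*33) - 1*41513 = (2090 - 1254) - 41513 = 836 - 41513 = -40677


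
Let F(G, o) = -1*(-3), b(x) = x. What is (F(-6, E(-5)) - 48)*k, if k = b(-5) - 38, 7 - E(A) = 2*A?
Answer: 1935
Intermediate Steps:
E(A) = 7 - 2*A
F(G, o) = 3
k = -43 (k = -5 - 38 = -43)
(F(-6, E(-5)) - 48)*k = (3 - 48)*(-43) = -45*(-43) = 1935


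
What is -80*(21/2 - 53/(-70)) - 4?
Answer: -6332/7 ≈ -904.57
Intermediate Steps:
-80*(21/2 - 53/(-70)) - 4 = -80*(21*(½) - 53*(-1/70)) - 4 = -80*(21/2 + 53/70) - 4 = -80*394/35 - 4 = -6304/7 - 4 = -6332/7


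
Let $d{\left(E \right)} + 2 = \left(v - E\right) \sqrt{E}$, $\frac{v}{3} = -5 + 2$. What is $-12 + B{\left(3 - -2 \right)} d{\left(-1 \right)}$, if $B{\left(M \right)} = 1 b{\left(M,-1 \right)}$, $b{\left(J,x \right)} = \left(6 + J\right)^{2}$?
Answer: $-254 - 968 i \approx -254.0 - 968.0 i$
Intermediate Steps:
$v = -9$ ($v = 3 \left(-5 + 2\right) = 3 \left(-3\right) = -9$)
$d{\left(E \right)} = -2 + \sqrt{E} \left(-9 - E\right)$ ($d{\left(E \right)} = -2 + \left(-9 - E\right) \sqrt{E} = -2 + \sqrt{E} \left(-9 - E\right)$)
$B{\left(M \right)} = \left(6 + M\right)^{2}$ ($B{\left(M \right)} = 1 \left(6 + M\right)^{2} = \left(6 + M\right)^{2}$)
$-12 + B{\left(3 - -2 \right)} d{\left(-1 \right)} = -12 + \left(6 + \left(3 - -2\right)\right)^{2} \left(-2 - \left(-1\right)^{\frac{3}{2}} - 9 \sqrt{-1}\right) = -12 + \left(6 + \left(3 + 2\right)\right)^{2} \left(-2 - - i - 9 i\right) = -12 + \left(6 + 5\right)^{2} \left(-2 + i - 9 i\right) = -12 + 11^{2} \left(-2 - 8 i\right) = -12 + 121 \left(-2 - 8 i\right) = -12 - \left(242 + 968 i\right) = -254 - 968 i$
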